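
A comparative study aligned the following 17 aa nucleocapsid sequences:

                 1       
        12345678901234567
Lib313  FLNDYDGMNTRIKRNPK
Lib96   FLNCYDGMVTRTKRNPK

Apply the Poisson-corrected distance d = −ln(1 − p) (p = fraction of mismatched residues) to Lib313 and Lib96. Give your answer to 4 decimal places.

Mismatches occur at site 4 (D↔C), site 9 (N↔V), site 12 (I↔T).
p = 3/17 = 0.176471.
d = −ln(1 − 0.176471) = −ln(0.823529) = 0.1942.

0.1942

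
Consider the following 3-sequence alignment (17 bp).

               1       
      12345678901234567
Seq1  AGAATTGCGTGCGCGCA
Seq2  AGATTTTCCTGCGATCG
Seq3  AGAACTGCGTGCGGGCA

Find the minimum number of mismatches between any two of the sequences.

2

Pairwise Hamming distances:
  Seq1 vs Seq2: 6
  Seq1 vs Seq3: 2
  Seq2 vs Seq3: 7
The smallest is 2, between Seq1 and Seq3.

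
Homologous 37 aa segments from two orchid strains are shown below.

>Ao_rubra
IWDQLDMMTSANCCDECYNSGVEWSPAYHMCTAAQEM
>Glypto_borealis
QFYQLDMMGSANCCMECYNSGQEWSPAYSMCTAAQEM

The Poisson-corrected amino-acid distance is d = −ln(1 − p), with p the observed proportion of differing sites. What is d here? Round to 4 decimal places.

0.2097

Differing sites — 1:I/Q; 2:W/F; 3:D/Y; 9:T/G; 15:D/M; 22:V/Q; 29:H/S.
p = 7/37 = 0.189189.
d = −ln(1 − 0.189189) = −ln(0.810811) = 0.2097.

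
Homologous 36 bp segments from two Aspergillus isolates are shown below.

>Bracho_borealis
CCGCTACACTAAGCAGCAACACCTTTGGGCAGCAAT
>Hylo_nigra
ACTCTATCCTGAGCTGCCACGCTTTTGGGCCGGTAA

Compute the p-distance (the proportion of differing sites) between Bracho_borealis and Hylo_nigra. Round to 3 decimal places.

The sequences differ at positions 1 (C/A), 3 (G/T), 7 (C/T), 8 (A/C), 11 (A/G), 15 (A/T), 18 (A/C), 21 (A/G), 23 (C/T), 31 (A/C), 33 (C/G), 34 (A/T), 36 (T/A).
There are 13 differences over 36 sites, so p = 13/36 = 0.361.

0.361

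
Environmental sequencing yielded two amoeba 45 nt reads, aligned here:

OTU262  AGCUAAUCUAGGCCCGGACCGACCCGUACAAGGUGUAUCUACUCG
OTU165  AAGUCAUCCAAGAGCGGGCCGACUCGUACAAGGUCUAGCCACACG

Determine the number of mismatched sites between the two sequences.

13

Differing sites — 2:G/A; 3:C/G; 5:A/C; 9:U/C; 11:G/A; 13:C/A; 14:C/G; 18:A/G; 24:C/U; 35:G/C; 38:U/G; 40:U/C; 43:U/A.
That gives 13 mismatches out of 45 aligned sites, so the Hamming distance is 13.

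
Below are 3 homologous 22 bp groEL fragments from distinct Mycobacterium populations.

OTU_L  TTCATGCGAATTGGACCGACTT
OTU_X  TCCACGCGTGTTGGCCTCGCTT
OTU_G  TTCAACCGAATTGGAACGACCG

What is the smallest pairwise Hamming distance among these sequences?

Pairwise Hamming distances:
  OTU_L vs OTU_X: 8
  OTU_L vs OTU_G: 5
  OTU_X vs OTU_G: 12
The smallest is 5, between OTU_L and OTU_G.

5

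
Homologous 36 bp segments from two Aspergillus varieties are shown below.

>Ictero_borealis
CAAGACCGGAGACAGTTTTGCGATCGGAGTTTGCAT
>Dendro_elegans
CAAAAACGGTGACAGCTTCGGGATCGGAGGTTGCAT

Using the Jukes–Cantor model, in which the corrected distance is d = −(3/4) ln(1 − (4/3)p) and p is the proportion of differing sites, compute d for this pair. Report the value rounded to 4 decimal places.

0.2251

The sequences differ at positions 4 (G/A), 6 (C/A), 10 (A/T), 16 (T/C), 19 (T/C), 21 (C/G), 30 (T/G).
p = 7/36 = 0.194444.
d = −0.75 · ln(1 − (4/3)·0.194444) = −0.75 · ln(0.740741) = −0.75 · (-0.300104) = 0.2251.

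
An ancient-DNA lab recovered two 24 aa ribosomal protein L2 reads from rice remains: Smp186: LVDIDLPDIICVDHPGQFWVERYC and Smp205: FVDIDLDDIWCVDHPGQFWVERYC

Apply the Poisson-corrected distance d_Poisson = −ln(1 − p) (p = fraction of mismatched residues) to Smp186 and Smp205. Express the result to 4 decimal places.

Differing sites — 1:L/F; 7:P/D; 10:I/W.
p = 3/24 = 0.125000.
d = −ln(1 − 0.125000) = −ln(0.875000) = 0.1335.

0.1335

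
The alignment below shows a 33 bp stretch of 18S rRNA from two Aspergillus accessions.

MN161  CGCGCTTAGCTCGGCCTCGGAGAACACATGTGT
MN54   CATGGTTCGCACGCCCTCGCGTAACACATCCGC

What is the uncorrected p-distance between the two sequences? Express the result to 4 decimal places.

Differing sites — 2:G/A; 3:C/T; 5:C/G; 8:A/C; 11:T/A; 14:G/C; 20:G/C; 21:A/G; 22:G/T; 30:G/C; 31:T/C; 33:T/C.
There are 12 differences over 33 sites, so p = 12/33 = 0.3636.

0.3636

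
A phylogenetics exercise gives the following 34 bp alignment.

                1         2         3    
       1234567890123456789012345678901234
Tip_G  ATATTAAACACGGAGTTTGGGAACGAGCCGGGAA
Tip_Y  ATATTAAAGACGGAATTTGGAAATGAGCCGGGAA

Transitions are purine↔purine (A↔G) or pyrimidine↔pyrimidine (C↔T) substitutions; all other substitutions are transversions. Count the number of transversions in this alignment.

1

Mismatches occur at site 9 (C→G, transversion), site 15 (G→A, transition), site 21 (G→A, transition), site 24 (C→T, transition).
Of the 4 differences, 3 transitions and 1 transversion, so the answer is 1.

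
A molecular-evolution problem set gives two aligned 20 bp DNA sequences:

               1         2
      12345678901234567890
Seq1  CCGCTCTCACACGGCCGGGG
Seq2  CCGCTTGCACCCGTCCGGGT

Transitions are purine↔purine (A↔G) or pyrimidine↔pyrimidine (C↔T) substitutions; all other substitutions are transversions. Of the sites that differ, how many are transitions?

The sequences differ at positions 6 (C/T, transition), 7 (T/G, transversion), 11 (A/C, transversion), 14 (G/T, transversion), 20 (G/T, transversion).
Of the 5 differences, 1 transition and 4 transversions, so the answer is 1.

1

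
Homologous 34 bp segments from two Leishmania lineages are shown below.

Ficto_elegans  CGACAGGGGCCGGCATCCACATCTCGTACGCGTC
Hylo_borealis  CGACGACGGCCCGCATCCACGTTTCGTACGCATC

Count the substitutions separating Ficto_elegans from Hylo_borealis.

7

The sequences differ at positions 5 (A/G), 6 (G/A), 7 (G/C), 12 (G/C), 21 (A/G), 23 (C/T), 32 (G/A).
That gives 7 mismatches out of 34 aligned sites, so the Hamming distance is 7.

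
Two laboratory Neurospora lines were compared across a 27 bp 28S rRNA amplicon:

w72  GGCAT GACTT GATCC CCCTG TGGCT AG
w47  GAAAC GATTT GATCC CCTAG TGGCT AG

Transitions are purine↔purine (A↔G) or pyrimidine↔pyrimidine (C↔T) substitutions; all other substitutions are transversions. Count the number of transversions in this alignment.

2

Mismatches occur at site 2 (G/A, transition), site 3 (C/A, transversion), site 5 (T/C, transition), site 8 (C/T, transition), site 18 (C/T, transition), site 19 (T/A, transversion).
Of the 6 differences, 4 transitions and 2 transversions, so the answer is 2.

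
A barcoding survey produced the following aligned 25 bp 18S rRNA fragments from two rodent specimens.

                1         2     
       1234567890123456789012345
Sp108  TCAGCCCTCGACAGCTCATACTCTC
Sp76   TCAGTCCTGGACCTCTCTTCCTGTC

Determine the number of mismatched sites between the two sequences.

Mismatches occur at site 5 (C/T), site 9 (C/G), site 13 (A/C), site 14 (G/T), site 18 (A/T), site 20 (A/C), site 23 (C/G).
That gives 7 mismatches out of 25 aligned sites, so the Hamming distance is 7.

7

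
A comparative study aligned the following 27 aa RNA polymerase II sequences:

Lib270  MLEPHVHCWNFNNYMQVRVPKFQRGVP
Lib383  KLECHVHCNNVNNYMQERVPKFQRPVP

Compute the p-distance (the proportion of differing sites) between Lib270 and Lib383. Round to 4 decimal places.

0.2222

Mismatches occur at site 1 (M→K), site 4 (P→C), site 9 (W→N), site 11 (F→V), site 17 (V→E), site 25 (G→P).
There are 6 differences over 27 sites, so p = 6/27 = 0.2222.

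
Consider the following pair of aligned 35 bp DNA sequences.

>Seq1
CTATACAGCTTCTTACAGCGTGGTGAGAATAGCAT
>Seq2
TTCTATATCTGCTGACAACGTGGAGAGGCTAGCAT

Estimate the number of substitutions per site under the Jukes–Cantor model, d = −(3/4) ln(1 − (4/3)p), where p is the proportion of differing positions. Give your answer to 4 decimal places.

Differing sites — 1:C/T; 3:A/C; 6:C/T; 8:G/T; 11:T/G; 14:T/G; 18:G/A; 24:T/A; 28:A/G; 29:A/C.
p = 10/35 = 0.285714.
d = −0.75 · ln(1 − (4/3)·0.285714) = −0.75 · ln(0.619048) = −0.75 · (-0.479572) = 0.3597.

0.3597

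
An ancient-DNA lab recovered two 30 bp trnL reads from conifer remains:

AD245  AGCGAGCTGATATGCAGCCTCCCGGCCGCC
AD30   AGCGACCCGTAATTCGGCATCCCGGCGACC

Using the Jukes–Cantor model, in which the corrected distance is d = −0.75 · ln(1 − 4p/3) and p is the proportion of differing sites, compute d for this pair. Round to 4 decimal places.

The sequences differ at positions 6 (G/C), 8 (T/C), 10 (A/T), 11 (T/A), 14 (G/T), 16 (A/G), 19 (C/A), 27 (C/G), 28 (G/A).
p = 9/30 = 0.300000.
d = −0.75 · ln(1 − (4/3)·0.300000) = −0.75 · ln(0.600000) = −0.75 · (-0.510826) = 0.3831.

0.3831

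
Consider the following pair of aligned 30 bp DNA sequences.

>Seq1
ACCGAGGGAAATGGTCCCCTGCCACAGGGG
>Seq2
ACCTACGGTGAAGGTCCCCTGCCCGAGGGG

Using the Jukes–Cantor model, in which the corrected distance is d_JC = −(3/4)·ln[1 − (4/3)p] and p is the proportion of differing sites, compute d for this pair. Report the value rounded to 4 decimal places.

Mismatches occur at site 4 (G→T), site 6 (G→C), site 9 (A→T), site 10 (A→G), site 12 (T→A), site 24 (A→C), site 25 (C→G).
p = 7/30 = 0.233333.
d = −0.75 · ln(1 − (4/3)·0.233333) = −0.75 · ln(0.688889) = −0.75 · (-0.372675) = 0.2795.

0.2795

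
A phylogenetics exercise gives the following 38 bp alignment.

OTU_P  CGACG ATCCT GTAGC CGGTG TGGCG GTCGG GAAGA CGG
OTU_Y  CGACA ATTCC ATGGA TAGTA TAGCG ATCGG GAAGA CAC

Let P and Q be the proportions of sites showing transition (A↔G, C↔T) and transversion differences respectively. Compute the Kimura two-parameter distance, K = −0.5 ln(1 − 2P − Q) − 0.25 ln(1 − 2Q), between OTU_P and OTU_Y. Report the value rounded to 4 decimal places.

Mismatches occur at site 5 (G→A, transition), site 8 (C→T, transition), site 10 (T→C, transition), site 11 (G→A, transition), site 13 (A→G, transition), site 15 (C→A, transversion), site 16 (C→T, transition), site 17 (G→A, transition), site 20 (G→A, transition), site 22 (G→A, transition), site 26 (G→A, transition), site 37 (G→A, transition), site 38 (G→C, transversion).
Of the 13 differences, 11 transitions and 2 transversions over 38 sites: P = 11/38 = 0.289474, Q = 2/38 = 0.052632.
d = −0.5·ln(0.368420) − 0.25·ln(0.894736) = −0.5·(-0.998532) − 0.25·(-0.111227) = 0.5271.

0.5271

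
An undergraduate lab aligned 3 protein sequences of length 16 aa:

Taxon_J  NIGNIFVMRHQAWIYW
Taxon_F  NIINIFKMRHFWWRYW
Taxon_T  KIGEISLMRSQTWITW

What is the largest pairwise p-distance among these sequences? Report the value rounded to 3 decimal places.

Pairwise Hamming distances:
  Taxon_J vs Taxon_F: 5
  Taxon_J vs Taxon_T: 7
  Taxon_F vs Taxon_T: 10
The largest is 10 mismatches, between Taxon_F and Taxon_T; p = 10/16 = 0.625.

0.625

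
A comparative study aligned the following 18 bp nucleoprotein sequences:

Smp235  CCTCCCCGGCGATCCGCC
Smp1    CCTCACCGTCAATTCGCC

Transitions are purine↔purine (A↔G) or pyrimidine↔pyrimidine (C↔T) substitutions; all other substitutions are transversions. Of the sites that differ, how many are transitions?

The sequences differ at positions 5 (C/A, transversion), 9 (G/T, transversion), 11 (G/A, transition), 14 (C/T, transition).
Of the 4 differences, 2 transitions and 2 transversions, so the answer is 2.

2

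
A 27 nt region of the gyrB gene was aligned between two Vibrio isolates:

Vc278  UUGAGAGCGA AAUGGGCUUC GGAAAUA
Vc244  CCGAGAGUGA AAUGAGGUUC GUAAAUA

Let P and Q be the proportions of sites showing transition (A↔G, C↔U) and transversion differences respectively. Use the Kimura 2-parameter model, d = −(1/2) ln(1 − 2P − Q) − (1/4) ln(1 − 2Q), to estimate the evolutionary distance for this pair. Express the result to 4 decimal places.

0.2714

The sequences differ at positions 1 (U/C, transition), 2 (U/C, transition), 8 (C/U, transition), 15 (G/A, transition), 17 (C/G, transversion), 22 (G/U, transversion).
Of the 6 differences, 4 transitions and 2 transversions over 27 sites: P = 4/27 = 0.148148, Q = 2/27 = 0.074074.
d = −0.5·ln(0.629630) − 0.25·ln(0.851852) = −0.5·(-0.462623) − 0.25·(-0.160342) = 0.2714.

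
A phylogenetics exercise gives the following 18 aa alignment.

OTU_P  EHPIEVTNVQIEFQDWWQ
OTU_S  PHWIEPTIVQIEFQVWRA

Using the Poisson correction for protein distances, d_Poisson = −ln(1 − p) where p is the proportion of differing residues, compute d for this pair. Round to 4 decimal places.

0.4925

Differing sites — 1:E/P; 3:P/W; 6:V/P; 8:N/I; 15:D/V; 17:W/R; 18:Q/A.
p = 7/18 = 0.388889.
d = −ln(1 − 0.388889) = −ln(0.611111) = 0.4925.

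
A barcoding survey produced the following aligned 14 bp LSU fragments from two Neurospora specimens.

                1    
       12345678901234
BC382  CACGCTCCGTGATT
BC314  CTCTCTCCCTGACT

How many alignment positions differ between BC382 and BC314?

The sequences differ at positions 2 (A/T), 4 (G/T), 9 (G/C), 13 (T/C).
That gives 4 mismatches out of 14 aligned sites, so the Hamming distance is 4.

4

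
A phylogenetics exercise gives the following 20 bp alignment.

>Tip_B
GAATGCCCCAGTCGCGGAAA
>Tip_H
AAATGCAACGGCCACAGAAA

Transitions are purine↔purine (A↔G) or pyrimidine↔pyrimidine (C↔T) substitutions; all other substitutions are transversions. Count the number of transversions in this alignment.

2

The sequences differ at positions 1 (G/A, transition), 7 (C/A, transversion), 8 (C/A, transversion), 10 (A/G, transition), 12 (T/C, transition), 14 (G/A, transition), 16 (G/A, transition).
Of the 7 differences, 5 transitions and 2 transversions, so the answer is 2.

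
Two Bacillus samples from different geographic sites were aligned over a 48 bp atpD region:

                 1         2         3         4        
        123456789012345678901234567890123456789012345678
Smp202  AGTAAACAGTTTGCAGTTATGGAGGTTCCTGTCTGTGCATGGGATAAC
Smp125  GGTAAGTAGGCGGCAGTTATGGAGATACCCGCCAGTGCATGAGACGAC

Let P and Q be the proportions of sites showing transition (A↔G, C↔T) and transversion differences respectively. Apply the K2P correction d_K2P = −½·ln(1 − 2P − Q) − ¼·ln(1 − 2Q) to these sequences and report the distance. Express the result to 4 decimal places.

The sequences differ at positions 1 (A/G, transition), 6 (A/G, transition), 7 (C/T, transition), 10 (T/G, transversion), 11 (T/C, transition), 12 (T/G, transversion), 25 (G/A, transition), 27 (T/A, transversion), 30 (T/C, transition), 32 (T/C, transition), 34 (T/A, transversion), 42 (G/A, transition), 45 (T/C, transition), 46 (A/G, transition).
Of the 14 differences, 10 transitions and 4 transversions over 48 sites: P = 10/48 = 0.208333, Q = 4/48 = 0.083333.
d = −0.5·ln(0.500001) − 0.25·ln(0.833334) = −0.5·(-0.693145) − 0.25·(-0.182321) = 0.3922.

0.3922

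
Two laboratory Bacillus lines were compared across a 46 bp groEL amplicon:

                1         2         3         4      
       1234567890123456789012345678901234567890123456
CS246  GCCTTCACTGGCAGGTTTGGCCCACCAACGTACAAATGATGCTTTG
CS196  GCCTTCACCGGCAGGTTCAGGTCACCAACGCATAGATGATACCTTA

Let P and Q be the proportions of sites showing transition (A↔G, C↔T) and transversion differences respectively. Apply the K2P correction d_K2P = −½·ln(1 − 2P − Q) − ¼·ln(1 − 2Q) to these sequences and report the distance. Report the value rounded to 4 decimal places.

Mismatches occur at site 9 (T/C, transition), site 18 (T/C, transition), site 19 (G/A, transition), site 21 (C/G, transversion), site 22 (C/T, transition), site 31 (T/C, transition), site 33 (C/T, transition), site 35 (A/G, transition), site 41 (G/A, transition), site 43 (T/C, transition), site 46 (G/A, transition).
Of the 11 differences, 10 transitions and 1 transversion over 46 sites: P = 10/46 = 0.217391, Q = 1/46 = 0.021739.
d = −0.5·ln(0.543479) − 0.25·ln(0.956522) = −0.5·(-0.609764) − 0.25·(-0.044451) = 0.3160.

0.3160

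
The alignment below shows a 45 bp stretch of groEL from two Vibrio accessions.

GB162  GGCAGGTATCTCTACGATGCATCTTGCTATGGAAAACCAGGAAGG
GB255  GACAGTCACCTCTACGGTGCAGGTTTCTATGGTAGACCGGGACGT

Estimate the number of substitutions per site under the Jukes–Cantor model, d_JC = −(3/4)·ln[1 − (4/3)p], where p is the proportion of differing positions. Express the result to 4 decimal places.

The sequences differ at positions 2 (G/A), 6 (G/T), 7 (T/C), 9 (T/C), 17 (A/G), 22 (T/G), 23 (C/G), 26 (G/T), 33 (A/T), 35 (A/G), 39 (A/G), 43 (A/C), 45 (G/T).
p = 13/45 = 0.288889.
d = −0.75 · ln(1 − (4/3)·0.288889) = −0.75 · ln(0.614815) = −0.75 · (-0.486434) = 0.3648.

0.3648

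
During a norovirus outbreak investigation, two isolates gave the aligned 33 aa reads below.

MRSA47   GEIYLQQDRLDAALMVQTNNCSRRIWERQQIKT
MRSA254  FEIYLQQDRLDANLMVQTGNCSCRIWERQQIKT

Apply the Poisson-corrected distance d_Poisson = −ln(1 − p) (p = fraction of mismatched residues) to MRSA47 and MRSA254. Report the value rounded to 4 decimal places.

Mismatches occur at site 1 (G→F), site 13 (A→N), site 19 (N→G), site 23 (R→C).
p = 4/33 = 0.121212.
d = −ln(1 − 0.121212) = −ln(0.878788) = 0.1292.

0.1292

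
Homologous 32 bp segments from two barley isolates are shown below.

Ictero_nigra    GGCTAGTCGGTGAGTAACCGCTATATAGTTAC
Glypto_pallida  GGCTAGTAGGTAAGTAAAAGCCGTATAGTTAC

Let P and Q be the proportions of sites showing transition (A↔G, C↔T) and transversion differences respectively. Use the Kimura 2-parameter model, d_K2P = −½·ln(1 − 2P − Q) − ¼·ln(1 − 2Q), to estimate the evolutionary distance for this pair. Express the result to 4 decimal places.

0.2170

Mismatches occur at site 8 (C/A, transversion), site 12 (G/A, transition), site 18 (C/A, transversion), site 19 (C/A, transversion), site 22 (T/C, transition), site 23 (A/G, transition).
Of the 6 differences, 3 transitions and 3 transversions over 32 sites: P = 3/32 = 0.093750, Q = 3/32 = 0.093750.
d = −0.5·ln(0.718750) − 0.25·ln(0.812500) = −0.5·(-0.330242) − 0.25·(-0.207639) = 0.2170.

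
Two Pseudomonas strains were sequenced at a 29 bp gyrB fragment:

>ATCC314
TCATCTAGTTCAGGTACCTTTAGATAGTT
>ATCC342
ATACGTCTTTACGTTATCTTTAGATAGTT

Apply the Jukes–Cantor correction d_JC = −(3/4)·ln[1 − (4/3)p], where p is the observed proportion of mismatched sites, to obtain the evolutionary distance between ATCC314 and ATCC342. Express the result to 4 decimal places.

0.4618

The sequences differ at positions 1 (T/A), 2 (C/T), 4 (T/C), 5 (C/G), 7 (A/C), 8 (G/T), 11 (C/A), 12 (A/C), 14 (G/T), 17 (C/T).
p = 10/29 = 0.344828.
d = −0.75 · ln(1 − (4/3)·0.344828) = −0.75 · ln(0.540229) = −0.75 · (-0.615762) = 0.4618.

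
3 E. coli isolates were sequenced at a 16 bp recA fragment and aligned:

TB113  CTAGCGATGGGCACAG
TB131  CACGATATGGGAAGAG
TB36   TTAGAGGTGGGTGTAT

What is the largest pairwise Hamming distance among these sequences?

9

Pairwise Hamming distances:
  TB113 vs TB131: 6
  TB113 vs TB36: 7
  TB131 vs TB36: 9
The largest is 9, between TB131 and TB36.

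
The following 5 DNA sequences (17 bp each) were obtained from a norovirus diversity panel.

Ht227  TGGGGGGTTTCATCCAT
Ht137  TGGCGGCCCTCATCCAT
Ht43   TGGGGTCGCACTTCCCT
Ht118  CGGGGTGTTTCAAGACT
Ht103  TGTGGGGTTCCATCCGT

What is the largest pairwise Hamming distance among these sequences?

Pairwise Hamming distances:
  Ht227 vs Ht137: 4
  Ht227 vs Ht43: 7
  Ht227 vs Ht118: 6
  Ht227 vs Ht103: 3
  Ht137 vs Ht43: 6
  Ht137 vs Ht118: 10
  Ht137 vs Ht103: 7
  Ht43 vs Ht118: 9
  Ht43 vs Ht103: 8
  Ht118 vs Ht103: 8
The largest is 10, between Ht137 and Ht118.

10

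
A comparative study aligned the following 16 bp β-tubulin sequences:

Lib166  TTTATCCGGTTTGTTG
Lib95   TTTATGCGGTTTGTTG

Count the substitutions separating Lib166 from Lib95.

1

A single mismatch occurs at site 6 (C↔G).
That gives 1 mismatch out of 16 aligned sites, so the Hamming distance is 1.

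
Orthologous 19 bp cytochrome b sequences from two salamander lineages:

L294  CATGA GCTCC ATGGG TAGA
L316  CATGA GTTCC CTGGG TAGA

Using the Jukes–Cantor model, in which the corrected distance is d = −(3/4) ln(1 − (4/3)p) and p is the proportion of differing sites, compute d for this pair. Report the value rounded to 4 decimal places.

0.1134

Differing sites — 7:C/T; 11:A/C.
p = 2/19 = 0.105263.
d = −0.75 · ln(1 − (4/3)·0.105263) = −0.75 · ln(0.859649) = −0.75 · (-0.151231) = 0.1134.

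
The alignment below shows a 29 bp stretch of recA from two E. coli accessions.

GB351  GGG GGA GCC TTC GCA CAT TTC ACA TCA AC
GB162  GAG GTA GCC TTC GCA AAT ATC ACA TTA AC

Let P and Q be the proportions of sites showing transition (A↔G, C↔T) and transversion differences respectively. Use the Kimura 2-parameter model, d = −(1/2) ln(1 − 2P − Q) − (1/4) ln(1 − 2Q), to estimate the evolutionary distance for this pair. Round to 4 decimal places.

0.1961

Mismatches occur at site 2 (G/A, transition), site 5 (G/T, transversion), site 16 (C/A, transversion), site 19 (T/A, transversion), site 26 (C/T, transition).
Of the 5 differences, 2 transitions and 3 transversions over 29 sites: P = 2/29 = 0.068966, Q = 3/29 = 0.103448.
d = −0.5·ln(0.758620) − 0.25·ln(0.793104) = −0.5·(-0.276254) − 0.25·(-0.231801) = 0.1961.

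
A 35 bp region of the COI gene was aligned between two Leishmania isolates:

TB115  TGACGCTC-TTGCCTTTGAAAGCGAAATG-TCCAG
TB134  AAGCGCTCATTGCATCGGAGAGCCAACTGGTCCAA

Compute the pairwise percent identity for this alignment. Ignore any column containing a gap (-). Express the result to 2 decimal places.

69.70%

Excluding the 2 gap columns leaves 33 comparable sites.
Mismatches occur at site 1 (T/A), site 2 (G/A), site 3 (A/G), site 14 (C/A), site 16 (T/C), site 17 (T/G), site 20 (A/G), site 24 (G/C), site 27 (A/C), site 35 (G/A).
23 of the 33 comparable sites match, so the percent identity is 23/33 × 100 = 69.70%.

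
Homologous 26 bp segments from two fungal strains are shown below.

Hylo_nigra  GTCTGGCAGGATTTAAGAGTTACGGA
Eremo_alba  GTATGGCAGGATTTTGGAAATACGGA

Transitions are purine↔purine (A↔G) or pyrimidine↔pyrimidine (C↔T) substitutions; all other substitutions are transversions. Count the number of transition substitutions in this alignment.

Mismatches occur at site 3 (C/A, transversion), site 15 (A/T, transversion), site 16 (A/G, transition), site 19 (G/A, transition), site 20 (T/A, transversion).
Of the 5 differences, 2 transitions and 3 transversions, so the answer is 2.

2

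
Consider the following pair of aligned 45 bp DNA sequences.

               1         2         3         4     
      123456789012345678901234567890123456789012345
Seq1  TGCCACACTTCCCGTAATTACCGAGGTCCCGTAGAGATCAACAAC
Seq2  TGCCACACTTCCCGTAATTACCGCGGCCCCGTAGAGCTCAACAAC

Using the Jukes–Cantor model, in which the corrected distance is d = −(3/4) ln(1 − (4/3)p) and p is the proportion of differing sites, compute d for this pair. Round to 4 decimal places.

0.0698

The sequences differ at positions 24 (A/C), 27 (T/C), 37 (A/C).
p = 3/45 = 0.066667.
d = −0.75 · ln(1 − (4/3)·0.066667) = −0.75 · ln(0.911111) = −0.75 · (-0.093091) = 0.0698.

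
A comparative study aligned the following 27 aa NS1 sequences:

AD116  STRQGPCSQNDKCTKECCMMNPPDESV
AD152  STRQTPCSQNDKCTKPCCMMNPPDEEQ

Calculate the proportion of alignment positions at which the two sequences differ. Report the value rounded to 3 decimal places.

Differing sites — 5:G/T; 16:E/P; 26:S/E; 27:V/Q.
There are 4 differences over 27 sites, so p = 4/27 = 0.148.

0.148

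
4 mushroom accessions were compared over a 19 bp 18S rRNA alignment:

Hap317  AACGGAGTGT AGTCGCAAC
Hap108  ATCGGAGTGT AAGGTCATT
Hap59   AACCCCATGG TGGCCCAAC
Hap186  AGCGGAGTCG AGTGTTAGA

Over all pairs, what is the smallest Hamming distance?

Pairwise Hamming distances:
  Hap317 vs Hap108: 7
  Hap317 vs Hap59: 8
  Hap317 vs Hap186: 8
  Hap108 vs Hap59: 12
  Hap108 vs Hap186: 8
  Hap59 vs Hap186: 13
The smallest is 7, between Hap317 and Hap108.

7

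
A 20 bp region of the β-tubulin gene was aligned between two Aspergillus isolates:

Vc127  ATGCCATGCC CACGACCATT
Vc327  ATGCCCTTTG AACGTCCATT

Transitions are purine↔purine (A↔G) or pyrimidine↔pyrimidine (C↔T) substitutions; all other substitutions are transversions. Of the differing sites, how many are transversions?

The sequences differ at positions 6 (A/C, transversion), 8 (G/T, transversion), 9 (C/T, transition), 10 (C/G, transversion), 11 (C/A, transversion), 15 (A/T, transversion).
Of the 6 differences, 1 transition and 5 transversions, so the answer is 5.

5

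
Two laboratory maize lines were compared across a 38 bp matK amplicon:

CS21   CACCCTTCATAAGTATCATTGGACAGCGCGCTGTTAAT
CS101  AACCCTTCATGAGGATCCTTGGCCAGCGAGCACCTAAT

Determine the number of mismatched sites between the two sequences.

Mismatches occur at site 1 (C↔A), site 11 (A↔G), site 14 (T↔G), site 18 (A↔C), site 23 (A↔C), site 29 (C↔A), site 32 (T↔A), site 33 (G↔C), site 34 (T↔C).
That gives 9 mismatches out of 38 aligned sites, so the Hamming distance is 9.

9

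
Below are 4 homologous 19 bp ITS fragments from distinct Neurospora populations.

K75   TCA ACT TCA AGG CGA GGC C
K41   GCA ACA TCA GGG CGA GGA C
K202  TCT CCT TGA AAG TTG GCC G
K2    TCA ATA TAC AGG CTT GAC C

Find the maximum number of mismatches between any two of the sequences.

Pairwise Hamming distances:
  K75 vs K41: 4
  K75 vs K202: 9
  K75 vs K2: 7
  K41 vs K202: 13
  K41 vs K2: 9
  K202 vs K2: 11
The largest is 13, between K41 and K202.

13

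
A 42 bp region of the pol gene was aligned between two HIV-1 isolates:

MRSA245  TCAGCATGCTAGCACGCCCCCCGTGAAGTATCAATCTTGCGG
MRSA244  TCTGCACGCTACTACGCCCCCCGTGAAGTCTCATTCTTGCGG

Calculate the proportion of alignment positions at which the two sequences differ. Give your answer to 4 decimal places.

Differing sites — 3:A/T; 7:T/C; 12:G/C; 13:C/T; 30:A/C; 34:A/T.
There are 6 differences over 42 sites, so p = 6/42 = 0.1429.

0.1429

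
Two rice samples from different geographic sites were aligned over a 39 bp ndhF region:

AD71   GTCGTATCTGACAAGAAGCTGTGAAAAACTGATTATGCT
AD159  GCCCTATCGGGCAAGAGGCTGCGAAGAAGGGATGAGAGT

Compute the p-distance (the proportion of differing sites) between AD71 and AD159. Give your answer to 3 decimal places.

0.333

Mismatches occur at site 2 (T↔C), site 4 (G↔C), site 9 (T↔G), site 11 (A↔G), site 17 (A↔G), site 22 (T↔C), site 26 (A↔G), site 29 (C↔G), site 30 (T↔G), site 34 (T↔G), site 36 (T↔G), site 37 (G↔A), site 38 (C↔G).
There are 13 differences over 39 sites, so p = 13/39 = 0.333.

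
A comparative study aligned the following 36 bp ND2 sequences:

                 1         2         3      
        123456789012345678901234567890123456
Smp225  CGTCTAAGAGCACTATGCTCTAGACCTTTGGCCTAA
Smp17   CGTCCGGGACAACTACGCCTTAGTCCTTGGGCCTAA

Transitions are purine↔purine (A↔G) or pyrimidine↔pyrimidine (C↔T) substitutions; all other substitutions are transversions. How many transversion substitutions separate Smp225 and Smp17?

4

Mismatches occur at site 5 (T→C, transition), site 6 (A→G, transition), site 7 (A→G, transition), site 10 (G→C, transversion), site 11 (C→A, transversion), site 16 (T→C, transition), site 19 (T→C, transition), site 20 (C→T, transition), site 24 (A→T, transversion), site 29 (T→G, transversion).
Of the 10 differences, 6 transitions and 4 transversions, so the answer is 4.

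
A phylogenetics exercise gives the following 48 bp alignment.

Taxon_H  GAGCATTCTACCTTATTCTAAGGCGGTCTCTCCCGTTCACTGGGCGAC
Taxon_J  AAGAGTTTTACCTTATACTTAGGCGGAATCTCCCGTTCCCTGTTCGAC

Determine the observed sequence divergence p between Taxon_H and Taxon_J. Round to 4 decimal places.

Mismatches occur at site 1 (G→A), site 4 (C→A), site 5 (A→G), site 8 (C→T), site 17 (T→A), site 20 (A→T), site 27 (T→A), site 28 (C→A), site 39 (A→C), site 43 (G→T), site 44 (G→T).
There are 11 differences over 48 sites, so p = 11/48 = 0.2292.

0.2292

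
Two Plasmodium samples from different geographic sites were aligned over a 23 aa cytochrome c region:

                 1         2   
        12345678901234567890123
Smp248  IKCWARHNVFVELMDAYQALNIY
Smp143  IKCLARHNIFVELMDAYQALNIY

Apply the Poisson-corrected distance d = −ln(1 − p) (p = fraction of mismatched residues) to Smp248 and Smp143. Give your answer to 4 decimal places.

0.0910

Mismatches occur at site 4 (W↔L), site 9 (V↔I).
p = 2/23 = 0.086957.
d = −ln(1 − 0.086957) = −ln(0.913043) = 0.0910.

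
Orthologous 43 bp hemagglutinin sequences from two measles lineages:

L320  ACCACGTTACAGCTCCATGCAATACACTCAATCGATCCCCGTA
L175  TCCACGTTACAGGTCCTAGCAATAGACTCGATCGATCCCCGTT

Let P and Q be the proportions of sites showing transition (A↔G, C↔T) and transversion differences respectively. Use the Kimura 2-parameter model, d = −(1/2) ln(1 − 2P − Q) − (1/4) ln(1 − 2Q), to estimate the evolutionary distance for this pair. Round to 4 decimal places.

0.1847

Differing sites — 1:A/T (Tv); 13:C/G (Tv); 17:A/T (Tv); 18:T/A (Tv); 25:C/G (Tv); 30:A/G (Ti); 43:A/T (Tv).
Of the 7 differences, 1 transition and 6 transversions over 43 sites: P = 1/43 = 0.023256, Q = 6/43 = 0.139535.
d = −0.5·ln(0.813953) − 0.25·ln(0.720930) = −0.5·(-0.205853) − 0.25·(-0.327213) = 0.1847.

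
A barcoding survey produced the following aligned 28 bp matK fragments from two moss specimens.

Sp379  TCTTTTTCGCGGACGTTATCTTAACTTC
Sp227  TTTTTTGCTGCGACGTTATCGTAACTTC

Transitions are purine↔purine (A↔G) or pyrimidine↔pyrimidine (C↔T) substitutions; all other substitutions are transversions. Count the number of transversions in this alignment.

The sequences differ at positions 2 (C/T, transition), 7 (T/G, transversion), 9 (G/T, transversion), 10 (C/G, transversion), 11 (G/C, transversion), 21 (T/G, transversion).
Of the 6 differences, 1 transition and 5 transversions, so the answer is 5.

5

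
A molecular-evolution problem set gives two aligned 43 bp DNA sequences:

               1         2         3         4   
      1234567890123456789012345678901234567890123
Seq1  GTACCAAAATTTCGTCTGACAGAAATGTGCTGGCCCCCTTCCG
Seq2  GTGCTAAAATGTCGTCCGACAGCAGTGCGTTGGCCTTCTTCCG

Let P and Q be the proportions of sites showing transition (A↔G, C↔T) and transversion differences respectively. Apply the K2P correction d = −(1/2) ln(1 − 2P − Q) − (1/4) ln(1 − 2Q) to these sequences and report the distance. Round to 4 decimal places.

0.2956

The sequences differ at positions 3 (A/G, transition), 5 (C/T, transition), 11 (T/G, transversion), 17 (T/C, transition), 23 (A/C, transversion), 25 (A/G, transition), 28 (T/C, transition), 30 (C/T, transition), 36 (C/T, transition), 37 (C/T, transition).
Of the 10 differences, 8 transitions and 2 transversions over 43 sites: P = 8/43 = 0.186047, Q = 2/43 = 0.046512.
d = −0.5·ln(0.581394) − 0.25·ln(0.906976) = −0.5·(-0.542327) − 0.25·(-0.097639) = 0.2956.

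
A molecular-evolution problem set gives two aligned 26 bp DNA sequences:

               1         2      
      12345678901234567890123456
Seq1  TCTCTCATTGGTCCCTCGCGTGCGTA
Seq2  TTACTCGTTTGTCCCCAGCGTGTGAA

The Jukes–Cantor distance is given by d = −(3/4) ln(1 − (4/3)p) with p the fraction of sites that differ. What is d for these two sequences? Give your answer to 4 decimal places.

0.3961

The sequences differ at positions 2 (C/T), 3 (T/A), 7 (A/G), 10 (G/T), 16 (T/C), 17 (C/A), 23 (C/T), 25 (T/A).
p = 8/26 = 0.307692.
d = −0.75 · ln(1 − (4/3)·0.307692) = −0.75 · ln(0.589744) = −0.75 · (-0.528067) = 0.3961.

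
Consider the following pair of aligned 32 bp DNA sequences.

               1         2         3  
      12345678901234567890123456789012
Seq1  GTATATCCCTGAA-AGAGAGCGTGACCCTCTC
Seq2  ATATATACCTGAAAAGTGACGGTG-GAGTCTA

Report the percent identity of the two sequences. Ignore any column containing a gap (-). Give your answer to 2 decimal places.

70.00%

Excluding the 2 gap columns leaves 30 comparable sites.
The sequences differ at positions 1 (G/A), 7 (C/A), 17 (A/T), 20 (G/C), 21 (C/G), 26 (C/G), 27 (C/A), 28 (C/G), 32 (C/A).
21 of the 30 comparable sites match, so the percent identity is 21/30 × 100 = 70.00%.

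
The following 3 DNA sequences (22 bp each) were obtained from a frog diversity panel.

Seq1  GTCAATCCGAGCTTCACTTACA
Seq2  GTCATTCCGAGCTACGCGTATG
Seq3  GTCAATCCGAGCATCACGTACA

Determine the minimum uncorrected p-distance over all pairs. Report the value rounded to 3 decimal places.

0.091

Pairwise Hamming distances:
  Seq1 vs Seq2: 6
  Seq1 vs Seq3: 2
  Seq2 vs Seq3: 6
The smallest is 2 mismatches, between Seq1 and Seq3; p = 2/22 = 0.091.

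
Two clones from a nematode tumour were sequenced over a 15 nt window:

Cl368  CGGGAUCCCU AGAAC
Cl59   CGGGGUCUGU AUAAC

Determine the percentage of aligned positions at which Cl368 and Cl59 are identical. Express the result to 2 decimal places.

Differing sites — 5:A/G; 8:C/U; 9:C/G; 12:G/U.
11 of the 15 sites match, so the percent identity is 11/15 × 100 = 73.33%.

73.33%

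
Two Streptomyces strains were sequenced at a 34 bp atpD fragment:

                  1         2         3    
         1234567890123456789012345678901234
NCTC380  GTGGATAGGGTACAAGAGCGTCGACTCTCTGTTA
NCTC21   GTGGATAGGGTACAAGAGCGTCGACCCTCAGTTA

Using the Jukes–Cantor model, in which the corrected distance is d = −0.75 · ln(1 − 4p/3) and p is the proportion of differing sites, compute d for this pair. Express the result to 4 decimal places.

0.0613

The sequences differ at positions 26 (T/C), 30 (T/A).
p = 2/34 = 0.058824.
d = −0.75 · ln(1 − (4/3)·0.058824) = −0.75 · ln(0.921568) = −0.75 · (-0.081679) = 0.0613.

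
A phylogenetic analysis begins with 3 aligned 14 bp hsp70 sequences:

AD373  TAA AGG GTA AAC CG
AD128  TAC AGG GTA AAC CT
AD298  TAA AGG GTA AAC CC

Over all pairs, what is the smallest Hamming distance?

1

Pairwise Hamming distances:
  AD373 vs AD128: 2
  AD373 vs AD298: 1
  AD128 vs AD298: 2
The smallest is 1, between AD373 and AD298.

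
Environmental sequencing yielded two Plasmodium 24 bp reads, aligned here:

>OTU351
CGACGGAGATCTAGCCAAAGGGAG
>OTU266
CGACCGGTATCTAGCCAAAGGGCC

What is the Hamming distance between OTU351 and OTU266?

Differing sites — 5:G/C; 7:A/G; 8:G/T; 23:A/C; 24:G/C.
That gives 5 mismatches out of 24 aligned sites, so the Hamming distance is 5.

5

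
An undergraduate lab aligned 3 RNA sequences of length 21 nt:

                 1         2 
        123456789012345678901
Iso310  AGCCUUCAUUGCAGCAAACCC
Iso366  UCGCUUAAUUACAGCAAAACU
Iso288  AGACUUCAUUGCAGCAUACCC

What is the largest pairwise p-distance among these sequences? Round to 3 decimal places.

0.381

Pairwise Hamming distances:
  Iso310 vs Iso366: 7
  Iso310 vs Iso288: 2
  Iso366 vs Iso288: 8
The largest is 8 mismatches, between Iso366 and Iso288; p = 8/21 = 0.381.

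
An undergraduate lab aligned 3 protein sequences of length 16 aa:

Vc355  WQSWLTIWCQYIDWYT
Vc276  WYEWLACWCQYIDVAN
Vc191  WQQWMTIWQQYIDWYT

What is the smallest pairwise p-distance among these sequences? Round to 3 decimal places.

0.188

Pairwise Hamming distances:
  Vc355 vs Vc276: 7
  Vc355 vs Vc191: 3
  Vc276 vs Vc191: 9
The smallest is 3 mismatches, between Vc355 and Vc191; p = 3/16 = 0.188.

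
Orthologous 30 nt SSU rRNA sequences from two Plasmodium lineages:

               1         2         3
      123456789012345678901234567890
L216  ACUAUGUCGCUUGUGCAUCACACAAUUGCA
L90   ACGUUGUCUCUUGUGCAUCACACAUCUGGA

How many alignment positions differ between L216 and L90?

6

Mismatches occur at site 3 (U↔G), site 4 (A↔U), site 9 (G↔U), site 25 (A↔U), site 26 (U↔C), site 29 (C↔G).
That gives 6 mismatches out of 30 aligned sites, so the Hamming distance is 6.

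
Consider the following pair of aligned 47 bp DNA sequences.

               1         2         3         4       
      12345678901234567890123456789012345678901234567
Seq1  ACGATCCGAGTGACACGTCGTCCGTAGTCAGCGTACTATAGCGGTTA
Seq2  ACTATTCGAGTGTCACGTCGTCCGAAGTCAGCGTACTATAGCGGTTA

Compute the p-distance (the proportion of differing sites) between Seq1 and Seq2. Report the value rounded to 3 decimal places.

0.085

Mismatches occur at site 3 (G/T), site 6 (C/T), site 13 (A/T), site 25 (T/A).
There are 4 differences over 47 sites, so p = 4/47 = 0.085.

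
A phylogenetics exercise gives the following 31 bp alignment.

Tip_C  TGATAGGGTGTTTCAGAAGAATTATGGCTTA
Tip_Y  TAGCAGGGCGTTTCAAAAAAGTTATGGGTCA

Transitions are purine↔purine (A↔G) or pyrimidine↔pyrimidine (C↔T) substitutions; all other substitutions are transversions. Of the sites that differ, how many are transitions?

8

Differing sites — 2:G/A (Ti); 3:A/G (Ti); 4:T/C (Ti); 9:T/C (Ti); 16:G/A (Ti); 19:G/A (Ti); 21:A/G (Ti); 28:C/G (Tv); 30:T/C (Ti).
Of the 9 differences, 8 transitions and 1 transversion, so the answer is 8.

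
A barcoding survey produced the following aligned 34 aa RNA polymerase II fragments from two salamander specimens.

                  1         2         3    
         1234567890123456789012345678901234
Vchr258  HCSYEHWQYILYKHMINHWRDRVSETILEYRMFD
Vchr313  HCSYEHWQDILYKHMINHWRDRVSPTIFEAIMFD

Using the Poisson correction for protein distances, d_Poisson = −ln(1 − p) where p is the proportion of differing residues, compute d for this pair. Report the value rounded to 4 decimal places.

Mismatches occur at site 9 (Y/D), site 25 (E/P), site 28 (L/F), site 30 (Y/A), site 31 (R/I).
p = 5/34 = 0.147059.
d = −ln(1 − 0.147059) = −ln(0.852941) = 0.1591.

0.1591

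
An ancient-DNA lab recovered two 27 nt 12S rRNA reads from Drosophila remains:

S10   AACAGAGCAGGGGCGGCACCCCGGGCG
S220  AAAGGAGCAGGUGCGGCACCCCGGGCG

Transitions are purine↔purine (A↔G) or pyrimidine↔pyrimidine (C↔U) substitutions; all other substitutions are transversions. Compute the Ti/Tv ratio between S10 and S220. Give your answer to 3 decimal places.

0.500

The sequences differ at positions 3 (C/A, transversion), 4 (A/G, transition), 12 (G/U, transversion).
Of the 3 differences, 1 transition and 2 transversions, so Ti/Tv = 1/2 = 0.500.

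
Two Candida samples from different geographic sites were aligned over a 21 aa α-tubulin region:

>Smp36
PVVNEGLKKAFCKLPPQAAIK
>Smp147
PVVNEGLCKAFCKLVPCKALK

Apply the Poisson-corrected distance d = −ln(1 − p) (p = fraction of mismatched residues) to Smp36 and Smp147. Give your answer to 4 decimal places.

Mismatches occur at site 8 (K↔C), site 15 (P↔V), site 17 (Q↔C), site 18 (A↔K), site 20 (I↔L).
p = 5/21 = 0.238095.
d = −ln(1 − 0.238095) = −ln(0.761905) = 0.2719.

0.2719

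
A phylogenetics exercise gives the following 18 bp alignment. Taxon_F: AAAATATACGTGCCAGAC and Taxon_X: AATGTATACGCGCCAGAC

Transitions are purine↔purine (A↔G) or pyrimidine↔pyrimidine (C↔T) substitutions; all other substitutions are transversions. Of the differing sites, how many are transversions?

1

Differing sites — 3:A/T (Tv); 4:A/G (Ti); 11:T/C (Ti).
Of the 3 differences, 2 transitions and 1 transversion, so the answer is 1.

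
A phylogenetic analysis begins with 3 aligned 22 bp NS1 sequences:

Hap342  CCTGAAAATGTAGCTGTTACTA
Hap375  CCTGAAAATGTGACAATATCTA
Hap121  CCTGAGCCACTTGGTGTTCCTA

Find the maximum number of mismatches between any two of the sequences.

Pairwise Hamming distances:
  Hap342 vs Hap375: 6
  Hap342 vs Hap121: 8
  Hap375 vs Hap121: 12
The largest is 12, between Hap375 and Hap121.

12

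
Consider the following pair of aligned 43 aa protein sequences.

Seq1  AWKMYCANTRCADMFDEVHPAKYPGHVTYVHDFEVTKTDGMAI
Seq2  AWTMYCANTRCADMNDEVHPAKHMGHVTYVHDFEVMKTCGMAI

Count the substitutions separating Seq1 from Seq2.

Differing sites — 3:K/T; 15:F/N; 23:Y/H; 24:P/M; 36:T/M; 39:D/C.
That gives 6 mismatches out of 43 aligned sites, so the Hamming distance is 6.

6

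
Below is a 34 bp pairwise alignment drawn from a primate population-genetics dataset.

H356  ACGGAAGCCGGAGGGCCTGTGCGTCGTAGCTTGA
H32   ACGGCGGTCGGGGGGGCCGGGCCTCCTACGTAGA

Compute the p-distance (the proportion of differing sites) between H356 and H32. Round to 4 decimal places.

Differing sites — 5:A/C; 6:A/G; 8:C/T; 12:A/G; 16:C/G; 18:T/C; 20:T/G; 23:G/C; 26:G/C; 29:G/C; 30:C/G; 32:T/A.
There are 12 differences over 34 sites, so p = 12/34 = 0.3529.

0.3529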